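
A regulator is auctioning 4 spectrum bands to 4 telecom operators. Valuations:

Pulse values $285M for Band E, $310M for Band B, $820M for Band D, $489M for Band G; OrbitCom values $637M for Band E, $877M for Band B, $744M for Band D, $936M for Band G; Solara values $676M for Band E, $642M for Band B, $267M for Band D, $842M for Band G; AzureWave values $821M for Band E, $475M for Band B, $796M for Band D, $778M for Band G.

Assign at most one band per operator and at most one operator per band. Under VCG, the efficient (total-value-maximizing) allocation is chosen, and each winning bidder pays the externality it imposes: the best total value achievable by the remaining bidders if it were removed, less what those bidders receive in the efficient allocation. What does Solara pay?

Solara pays $59M.

Efficient allocation: Pulse→Band D ($820M), OrbitCom→Band B ($877M), Solara→Band G ($842M), AzureWave→Band E ($821M); total welfare W = $3360M.
Solara receives Band G at value $842M, so the others get W − 842 = $2518M.
Without Solara: best allocation of the remaining 3 bidders over all 4 bands is Pulse→Band D ($820M), OrbitCom→Band G ($936M), AzureWave→Band E ($821M), total $2577M.
VCG payment = (others' best without Solara) − (others' welfare with Solara) = 2577 − 2518 = $59M.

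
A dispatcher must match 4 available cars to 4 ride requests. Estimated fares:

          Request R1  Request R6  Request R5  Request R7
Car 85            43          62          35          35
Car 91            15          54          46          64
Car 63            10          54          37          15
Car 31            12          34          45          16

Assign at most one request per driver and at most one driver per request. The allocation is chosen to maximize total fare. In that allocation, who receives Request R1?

Optimal: Car 85→Request R1 ($43), Car 91→Request R7 ($64), Car 63→Request R6 ($54), Car 31→Request R5 ($45) — total 43+64+54+45 = $206.
Column-greedy (each request in turn goes to its best remaining driver) gives $157, worse by 49.
Every other assignment is strictly worse.
Car 85's own top request is Request R6 ($62), but forcing Car 85→Request R6 and reassigning the rest optimally gives only $181 — worse by 25.

Car 85 receives Request R1.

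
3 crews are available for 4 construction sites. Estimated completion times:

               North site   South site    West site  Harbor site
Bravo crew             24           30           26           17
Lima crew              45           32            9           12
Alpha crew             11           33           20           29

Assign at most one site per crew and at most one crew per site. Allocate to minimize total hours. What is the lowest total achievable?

Min total: 37 hours

Optimal: Bravo crew→Harbor site (17 hours), Lima crew→West site (9 hours), Alpha crew→North site (11 hours) — total 17+9+11 = 37 hours.
Column-greedy (each site in turn goes to its cheapest remaining crew) gives 50 hours, worse by 13.
No other one-to-one assignment undercuts 37 hours.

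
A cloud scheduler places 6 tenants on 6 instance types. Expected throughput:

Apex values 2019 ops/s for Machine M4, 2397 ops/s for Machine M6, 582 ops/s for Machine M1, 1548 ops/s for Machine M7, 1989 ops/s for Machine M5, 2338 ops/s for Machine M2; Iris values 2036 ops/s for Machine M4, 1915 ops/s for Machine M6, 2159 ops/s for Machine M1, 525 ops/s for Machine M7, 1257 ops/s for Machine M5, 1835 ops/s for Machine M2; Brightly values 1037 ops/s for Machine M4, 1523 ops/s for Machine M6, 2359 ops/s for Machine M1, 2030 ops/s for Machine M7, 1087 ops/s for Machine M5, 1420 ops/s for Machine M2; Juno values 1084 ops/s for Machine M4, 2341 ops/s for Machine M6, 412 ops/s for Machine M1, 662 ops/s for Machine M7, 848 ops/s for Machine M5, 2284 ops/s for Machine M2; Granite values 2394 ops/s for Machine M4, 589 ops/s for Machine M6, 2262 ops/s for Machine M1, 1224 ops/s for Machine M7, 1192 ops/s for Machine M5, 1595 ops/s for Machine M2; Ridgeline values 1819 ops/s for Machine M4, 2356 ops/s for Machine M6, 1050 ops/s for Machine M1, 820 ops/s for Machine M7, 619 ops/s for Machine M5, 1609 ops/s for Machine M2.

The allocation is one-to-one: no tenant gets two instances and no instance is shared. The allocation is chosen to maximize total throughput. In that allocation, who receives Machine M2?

Juno receives Machine M2.

Optimal: Apex→Machine M5 (1989 ops/s), Iris→Machine M1 (2159 ops/s), Brightly→Machine M7 (2030 ops/s), Juno→Machine M2 (2284 ops/s), Granite→Machine M4 (2394 ops/s), Ridgeline→Machine M6 (2356 ops/s) — total 1989+2159+2030+2284+2394+2356 = 13212 ops/s.
Next-best assignment: Apex→Machine M5, Iris→Machine M4, Brightly→Machine M7, Juno→Machine M2, Granite→Machine M1, Ridgeline→Machine M6 = 12957 ops/s.
No other one-to-one assignment exceeds 13212 ops/s.
Juno's own top instance is Machine M6 (2341 ops/s), but forcing Juno→Machine M6 and reassigning the rest optimally gives only 12522 ops/s — worse by 690.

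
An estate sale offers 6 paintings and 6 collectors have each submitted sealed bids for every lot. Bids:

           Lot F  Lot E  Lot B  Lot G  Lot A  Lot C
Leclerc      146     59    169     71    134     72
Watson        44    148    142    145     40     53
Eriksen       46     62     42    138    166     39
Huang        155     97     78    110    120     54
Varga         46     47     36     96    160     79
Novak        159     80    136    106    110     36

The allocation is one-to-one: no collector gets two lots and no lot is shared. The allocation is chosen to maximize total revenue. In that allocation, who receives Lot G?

Huang receives Lot G.

Optimal: Leclerc→Lot B ($169), Watson→Lot E ($148), Eriksen→Lot A ($166), Huang→Lot G ($110), Varga→Lot C ($79), Novak→Lot F ($159) — total 169+148+166+110+79+159 = $831.
Next-best assignment: Leclerc→Lot B, Watson→Lot E, Eriksen→Lot G, Huang→Lot C, Varga→Lot A, Novak→Lot F = $828.
Huang's own top lot is Lot F ($155), but forcing Huang→Lot F and reassigning the rest optimally gives only $823 — worse by 8.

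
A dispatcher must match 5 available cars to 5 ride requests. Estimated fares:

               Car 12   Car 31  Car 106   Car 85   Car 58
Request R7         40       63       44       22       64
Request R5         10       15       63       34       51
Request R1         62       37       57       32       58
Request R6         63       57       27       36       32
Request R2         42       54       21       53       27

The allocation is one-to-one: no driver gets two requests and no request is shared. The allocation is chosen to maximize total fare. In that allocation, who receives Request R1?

Car 58 receives Request R1.

Treat this as an assignment problem: match each driver to one request.
Optimal: Car 12→Request R6 ($63), Car 31→Request R7 ($63), Car 106→Request R5 ($63), Car 85→Request R2 ($53), Car 58→Request R1 ($58) — total 63+63+63+53+58 = $300.
Column-greedy (each request in turn goes to its best remaining driver) gives $299, worse by 1.
Next-best assignment: Car 12→Request R1, Car 31→Request R6, Car 106→Request R5, Car 85→Request R2, Car 58→Request R7 = $299.
Swapping Car 85↔Car 58 (Car 85→Request R1 $32, Car 58→Request R2 $27) loses 52.
Car 58's own top request is Request R7 ($64), but forcing Car 58→Request R7 and reassigning the rest optimally gives only $299 — worse by 1.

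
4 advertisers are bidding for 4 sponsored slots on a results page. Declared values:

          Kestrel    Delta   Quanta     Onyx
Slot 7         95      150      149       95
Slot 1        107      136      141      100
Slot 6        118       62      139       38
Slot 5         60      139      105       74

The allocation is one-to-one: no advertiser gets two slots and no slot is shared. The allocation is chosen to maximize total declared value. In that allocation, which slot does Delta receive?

Treat this as an assignment problem: match each advertiser to one slot.
Optimal: Kestrel→Slot 6 ($118), Delta→Slot 5 ($139), Quanta→Slot 7 ($149), Onyx→Slot 1 ($100) — total 118+139+149+100 = $506.
Column-greedy (each slot in turn goes to its best remaining advertiser) gives $483, worse by 23.
Next-best assignment: Kestrel→Slot 6, Delta→Slot 5, Quanta→Slot 1, Onyx→Slot 7 = $493.
Swapping Delta↔Kestrel (Delta→Slot 6 $62, Kestrel→Slot 5 $60) loses 135.
Delta's own top slot is Slot 7 ($150), but forcing Delta→Slot 7 and reassigning the rest optimally gives only $483 — worse by 23.

Delta receives Slot 5.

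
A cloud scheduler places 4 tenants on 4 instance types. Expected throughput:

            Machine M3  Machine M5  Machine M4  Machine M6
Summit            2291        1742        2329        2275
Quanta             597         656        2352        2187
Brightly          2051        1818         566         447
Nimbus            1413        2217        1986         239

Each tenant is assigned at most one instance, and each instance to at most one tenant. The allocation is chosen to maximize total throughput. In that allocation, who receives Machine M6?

Optimal: Summit→Machine M6 (2275 ops/s), Quanta→Machine M4 (2352 ops/s), Brightly→Machine M3 (2051 ops/s), Nimbus→Machine M5 (2217 ops/s) — total 2275+2352+2051+2217 = 8895 ops/s.
Max-entry greedy (repeatedly take the single best remaining cell) gives 7307 ops/s, worse by 1588.
Next-best assignment: Summit→Machine M4, Quanta→Machine M6, Brightly→Machine M3, Nimbus→Machine M5 = 8784 ops/s.
Summit's own top instance is Machine M4 (2329 ops/s), but forcing Summit→Machine M4 and reassigning the rest optimally gives only 8784 ops/s — worse by 111.

Summit receives Machine M6.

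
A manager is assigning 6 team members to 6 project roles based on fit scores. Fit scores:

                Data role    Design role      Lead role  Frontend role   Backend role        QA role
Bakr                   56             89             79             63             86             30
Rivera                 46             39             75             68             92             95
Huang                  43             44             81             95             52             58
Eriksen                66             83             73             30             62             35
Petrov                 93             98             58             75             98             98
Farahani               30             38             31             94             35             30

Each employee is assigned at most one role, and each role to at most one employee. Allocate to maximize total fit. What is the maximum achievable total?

Maximum total: 532 pts

This is the linear assignment problem.
Optimal: Bakr→Backend role (86 pts), Rivera→QA role (95 pts), Huang→Lead role (81 pts), Eriksen→Design role (83 pts), Petrov→Data role (93 pts), Farahani→Frontend role (94 pts) — total 86+95+81+83+93+94 = 532 pts.
Max-entry greedy (repeatedly take the single best remaining cell) gives 477 pts, worse by 55.
Next-best assignment: Bakr→Design role, Rivera→QA role, Huang→Lead role, Eriksen→Data role, Petrov→Backend role, Farahani→Frontend role = 523 pts.
Checked against all permutations: 532 pts is optimal.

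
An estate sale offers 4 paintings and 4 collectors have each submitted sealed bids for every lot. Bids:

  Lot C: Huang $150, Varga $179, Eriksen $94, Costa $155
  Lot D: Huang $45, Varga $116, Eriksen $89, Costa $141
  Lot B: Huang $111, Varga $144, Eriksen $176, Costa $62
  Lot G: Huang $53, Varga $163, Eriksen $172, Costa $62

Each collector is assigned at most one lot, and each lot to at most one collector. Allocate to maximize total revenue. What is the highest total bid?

Max total: $630

Optimal: Huang→Lot C ($150), Varga→Lot G ($163), Eriksen→Lot B ($176), Costa→Lot D ($141) — total 150+163+176+141 = $630.
Max-entry greedy (repeatedly take the single best remaining cell) gives $549, worse by 81.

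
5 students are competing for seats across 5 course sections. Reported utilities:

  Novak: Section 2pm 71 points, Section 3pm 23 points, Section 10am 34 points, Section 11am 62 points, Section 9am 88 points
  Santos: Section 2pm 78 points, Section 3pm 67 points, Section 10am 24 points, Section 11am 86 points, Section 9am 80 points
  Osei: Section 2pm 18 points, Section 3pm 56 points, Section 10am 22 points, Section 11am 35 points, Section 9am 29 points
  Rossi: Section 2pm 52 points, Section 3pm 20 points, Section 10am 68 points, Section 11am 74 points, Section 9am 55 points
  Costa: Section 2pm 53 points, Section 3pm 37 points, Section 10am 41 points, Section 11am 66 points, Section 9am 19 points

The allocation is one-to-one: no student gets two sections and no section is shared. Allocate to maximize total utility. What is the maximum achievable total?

Max total: 356 points

This is the linear assignment problem.
Optimal: Novak→Section 9am (88 points), Santos→Section 2pm (78 points), Osei→Section 3pm (56 points), Rossi→Section 10am (68 points), Costa→Section 11am (66 points) — total 88+78+56+68+66 = 356 points.
Row-greedy (each student in turn takes its best remaining section) gives 351 points, worse by 5.
Swapping Osei↔Costa (Osei→Section 11am 35 points, Costa→Section 3pm 37 points) loses 50.
Checked against all permutations: 356 points is optimal.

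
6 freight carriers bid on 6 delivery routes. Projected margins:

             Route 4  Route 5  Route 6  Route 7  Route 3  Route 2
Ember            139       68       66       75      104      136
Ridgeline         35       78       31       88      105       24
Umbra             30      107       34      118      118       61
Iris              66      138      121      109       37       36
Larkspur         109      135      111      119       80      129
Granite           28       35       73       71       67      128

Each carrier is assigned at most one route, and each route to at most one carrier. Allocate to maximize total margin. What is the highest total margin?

Optimal: Ember→Route 4 ($139k), Ridgeline→Route 3 ($105k), Umbra→Route 7 ($118k), Iris→Route 6 ($121k), Larkspur→Route 5 ($135k), Granite→Route 2 ($128k) — total 139+105+118+121+135+128 = $746k.
Max-entry greedy (repeatedly take the single best remaining cell) gives $702k, worse by 44.
Swapping Granite↔Umbra (Granite→Route 7 $71k, Umbra→Route 2 $61k) loses 114.

Maximum total: $746k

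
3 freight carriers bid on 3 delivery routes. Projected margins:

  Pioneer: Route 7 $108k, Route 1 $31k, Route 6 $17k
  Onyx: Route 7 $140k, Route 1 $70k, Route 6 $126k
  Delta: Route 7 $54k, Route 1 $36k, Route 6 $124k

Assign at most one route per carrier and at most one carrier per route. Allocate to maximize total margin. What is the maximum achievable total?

Max total: $302k

Treat this as an assignment problem: match each carrier to one route.
Optimal: Pioneer→Route 7 ($108k), Onyx→Route 1 ($70k), Delta→Route 6 ($124k) — total 108+70+124 = $302k.
Max-entry greedy (repeatedly take the single best remaining cell) gives $295k, worse by 7.
Every other assignment is strictly worse.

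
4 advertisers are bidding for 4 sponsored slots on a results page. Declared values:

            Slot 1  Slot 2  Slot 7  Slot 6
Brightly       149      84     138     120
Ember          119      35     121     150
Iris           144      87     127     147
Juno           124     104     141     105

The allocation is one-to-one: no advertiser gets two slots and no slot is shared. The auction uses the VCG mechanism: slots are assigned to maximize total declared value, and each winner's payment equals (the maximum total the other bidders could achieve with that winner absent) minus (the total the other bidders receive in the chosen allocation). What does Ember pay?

Ember pays $51.

Efficient allocation: Brightly→Slot 7 ($138), Ember→Slot 6 ($150), Iris→Slot 1 ($144), Juno→Slot 2 ($104); total welfare W = $536.
Ember receives Slot 6 at value $150, so the others get W − 150 = $386.
Without Ember: best allocation of the remaining 3 bidders over all 4 slots is Brightly→Slot 1 ($149), Iris→Slot 6 ($147), Juno→Slot 7 ($141), total $437.
VCG payment = (others' best without Ember) − (others' welfare with Ember) = 437 − 386 = $51.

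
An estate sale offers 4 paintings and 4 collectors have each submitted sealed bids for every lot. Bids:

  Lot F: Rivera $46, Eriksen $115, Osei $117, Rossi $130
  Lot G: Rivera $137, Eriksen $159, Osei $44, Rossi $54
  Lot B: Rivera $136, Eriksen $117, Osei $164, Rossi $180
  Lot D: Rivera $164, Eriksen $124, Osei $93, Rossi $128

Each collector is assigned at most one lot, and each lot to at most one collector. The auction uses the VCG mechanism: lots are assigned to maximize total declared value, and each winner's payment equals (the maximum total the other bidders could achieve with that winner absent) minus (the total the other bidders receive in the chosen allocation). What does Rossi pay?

Rossi pays $47.

Efficient allocation: Rivera→Lot D ($164), Eriksen→Lot G ($159), Osei→Lot F ($117), Rossi→Lot B ($180); total welfare W = $620.
Rossi receives Lot B at value $180, so the others get W − 180 = $440.
Without Rossi: best allocation of the remaining 3 bidders over all 4 lots is Rivera→Lot D ($164), Eriksen→Lot G ($159), Osei→Lot B ($164), total $487.
VCG payment = (others' best without Rossi) − (others' welfare with Rossi) = 487 − 440 = $47.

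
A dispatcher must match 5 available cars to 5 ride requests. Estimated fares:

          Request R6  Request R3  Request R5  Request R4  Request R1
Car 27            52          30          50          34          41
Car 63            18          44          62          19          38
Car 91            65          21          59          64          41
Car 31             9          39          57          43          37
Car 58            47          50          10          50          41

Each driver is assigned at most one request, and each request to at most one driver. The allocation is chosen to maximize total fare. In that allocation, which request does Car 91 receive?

Car 91 receives Request R4.

Optimal: Car 27→Request R6 ($52), Car 63→Request R5 ($62), Car 91→Request R4 ($64), Car 31→Request R1 ($37), Car 58→Request R3 ($50) — total 52+62+64+37+50 = $265.
Column-greedy (each request in turn goes to its best remaining driver) gives $261, worse by 4.
Car 91's own top request is Request R6 ($65), but forcing Car 91→Request R6 and reassigning the rest optimally gives only $261 — worse by 4.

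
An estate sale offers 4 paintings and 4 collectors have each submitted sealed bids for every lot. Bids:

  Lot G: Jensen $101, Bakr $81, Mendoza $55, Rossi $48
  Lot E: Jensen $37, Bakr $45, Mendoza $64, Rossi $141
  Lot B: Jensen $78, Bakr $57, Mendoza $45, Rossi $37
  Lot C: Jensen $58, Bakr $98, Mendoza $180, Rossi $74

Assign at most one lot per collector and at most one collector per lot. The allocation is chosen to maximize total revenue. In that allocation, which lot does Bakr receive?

Bakr receives Lot G.

This is the linear assignment problem.
Optimal: Jensen→Lot B ($78), Bakr→Lot G ($81), Mendoza→Lot C ($180), Rossi→Lot E ($141) — total 78+81+180+141 = $480.
Row-greedy (each collector in turn takes its best remaining lot) gives $300, worse by 180.
Every other assignment is strictly worse.
Bakr's own top lot is Lot C ($98), but forcing Bakr→Lot C and reassigning the rest optimally gives only $385 — worse by 95.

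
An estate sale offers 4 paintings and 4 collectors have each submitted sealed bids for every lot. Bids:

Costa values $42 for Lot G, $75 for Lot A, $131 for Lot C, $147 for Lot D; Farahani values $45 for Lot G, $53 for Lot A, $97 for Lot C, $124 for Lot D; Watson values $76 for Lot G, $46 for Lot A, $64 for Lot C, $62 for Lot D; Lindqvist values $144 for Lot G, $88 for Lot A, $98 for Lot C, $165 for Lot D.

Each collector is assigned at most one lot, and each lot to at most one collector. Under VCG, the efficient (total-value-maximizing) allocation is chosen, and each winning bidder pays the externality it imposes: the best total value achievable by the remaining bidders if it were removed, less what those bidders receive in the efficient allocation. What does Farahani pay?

Farahani pays $51.

Efficient allocation: Costa→Lot C ($131), Farahani→Lot D ($124), Watson→Lot A ($46), Lindqvist→Lot G ($144); total welfare W = $445.
Farahani receives Lot D at value $124, so the others get W − 124 = $321.
Without Farahani: best allocation of the remaining 3 bidders over all 4 lots is Costa→Lot C ($131), Watson→Lot G ($76), Lindqvist→Lot D ($165), total $372.
VCG payment = (others' best without Farahani) − (others' welfare with Farahani) = 372 − 321 = $51.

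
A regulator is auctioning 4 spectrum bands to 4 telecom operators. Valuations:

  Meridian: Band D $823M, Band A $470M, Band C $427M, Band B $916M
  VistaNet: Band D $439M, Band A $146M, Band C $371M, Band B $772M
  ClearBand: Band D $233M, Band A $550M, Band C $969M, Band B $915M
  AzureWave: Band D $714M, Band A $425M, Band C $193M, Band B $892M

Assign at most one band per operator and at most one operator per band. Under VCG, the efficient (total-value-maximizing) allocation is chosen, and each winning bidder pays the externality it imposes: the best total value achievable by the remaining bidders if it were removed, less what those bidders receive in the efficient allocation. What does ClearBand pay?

ClearBand pays $66M.

Efficient allocation: Meridian→Band D ($823M), VistaNet→Band B ($772M), ClearBand→Band C ($969M), AzureWave→Band A ($425M); total welfare W = $2989M.
ClearBand receives Band C at value $969M, so the others get W − 969 = $2020M.
Without ClearBand: best allocation of the remaining 3 bidders over all 4 bands is Meridian→Band D ($823M), VistaNet→Band C ($371M), AzureWave→Band B ($892M), total $2086M.
VCG payment = (others' best without ClearBand) − (others' welfare with ClearBand) = 2086 − 2020 = $66M.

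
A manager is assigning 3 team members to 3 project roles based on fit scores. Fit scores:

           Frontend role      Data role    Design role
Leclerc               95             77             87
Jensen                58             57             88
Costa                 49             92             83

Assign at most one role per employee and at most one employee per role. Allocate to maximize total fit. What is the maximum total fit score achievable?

Maximum total: 275 pts

Optimal: Leclerc→Frontend role (95 pts), Jensen→Design role (88 pts), Costa→Data role (92 pts) — total 95+88+92 = 275 pts.
Swapping Costa↔Jensen (Costa→Design role 83 pts, Jensen→Data role 57 pts) loses 40.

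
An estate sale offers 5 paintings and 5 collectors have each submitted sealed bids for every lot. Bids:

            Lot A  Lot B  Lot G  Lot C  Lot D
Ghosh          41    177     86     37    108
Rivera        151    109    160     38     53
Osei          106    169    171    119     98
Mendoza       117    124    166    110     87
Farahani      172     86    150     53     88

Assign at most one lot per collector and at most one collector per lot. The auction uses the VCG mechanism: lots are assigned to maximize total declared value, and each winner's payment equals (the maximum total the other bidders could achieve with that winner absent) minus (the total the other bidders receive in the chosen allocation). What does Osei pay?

Osei pays $69.

Efficient allocation: Ghosh→Lot D ($108), Rivera→Lot G ($160), Osei→Lot B ($169), Mendoza→Lot C ($110), Farahani→Lot A ($172); total welfare W = $719.
Osei receives Lot B at value $169, so the others get W − 169 = $550.
Without Osei: best allocation of the remaining 4 bidders over all 5 lots is Ghosh→Lot B ($177), Rivera→Lot G ($160), Mendoza→Lot C ($110), Farahani→Lot A ($172), total $619.
VCG payment = (others' best without Osei) − (others' welfare with Osei) = 619 − 550 = $69.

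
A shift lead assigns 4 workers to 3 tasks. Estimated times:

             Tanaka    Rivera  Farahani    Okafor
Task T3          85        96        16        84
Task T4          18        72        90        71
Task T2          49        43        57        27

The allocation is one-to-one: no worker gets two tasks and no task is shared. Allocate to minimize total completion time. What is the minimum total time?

Min total: 61 min

Optimal: Farahani→Task T3 (16 min), Tanaka→Task T4 (18 min), Okafor→Task T2 (27 min) — total 16+18+27 = 61 min.
Row-greedy (each worker in turn takes its cheapest remaining task) gives 77 min, worse by 16.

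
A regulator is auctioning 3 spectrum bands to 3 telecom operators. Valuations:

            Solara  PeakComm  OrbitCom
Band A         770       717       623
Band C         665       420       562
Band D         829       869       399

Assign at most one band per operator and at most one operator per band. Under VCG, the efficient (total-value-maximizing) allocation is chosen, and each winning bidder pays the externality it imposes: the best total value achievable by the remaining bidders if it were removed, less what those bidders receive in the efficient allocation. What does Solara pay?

Solara pays $61M.

Efficient allocation: Solara→Band A ($770M), PeakComm→Band D ($869M), OrbitCom→Band C ($562M); total welfare W = $2201M.
Solara receives Band A at value $770M, so the others get W − 770 = $1431M.
Without Solara: best allocation of the remaining 2 bidders over all 3 bands is PeakComm→Band D ($869M), OrbitCom→Band A ($623M), total $1492M.
VCG payment = (others' best without Solara) − (others' welfare with Solara) = 1492 − 1431 = $61M.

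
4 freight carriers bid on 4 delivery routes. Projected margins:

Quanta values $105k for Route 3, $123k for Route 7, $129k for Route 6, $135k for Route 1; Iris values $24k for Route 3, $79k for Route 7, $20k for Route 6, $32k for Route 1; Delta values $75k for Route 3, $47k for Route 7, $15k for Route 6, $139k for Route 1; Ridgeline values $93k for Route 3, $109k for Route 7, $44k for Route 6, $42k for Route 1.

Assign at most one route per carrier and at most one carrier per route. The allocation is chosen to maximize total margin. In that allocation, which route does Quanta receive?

Quanta receives Route 6.

Optimal: Quanta→Route 6 ($129k), Iris→Route 7 ($79k), Delta→Route 1 ($139k), Ridgeline→Route 3 ($93k) — total 129+79+139+93 = $440k.
Row-greedy (each carrier in turn takes its best remaining route) gives $333k, worse by 107.
Swapping Ridgeline↔Iris (Ridgeline→Route 7 $109k, Iris→Route 3 $24k) loses 39.
Quanta's own top route is Route 1 ($135k), but forcing Quanta→Route 1 and reassigning the rest optimally gives only $339k — worse by 101.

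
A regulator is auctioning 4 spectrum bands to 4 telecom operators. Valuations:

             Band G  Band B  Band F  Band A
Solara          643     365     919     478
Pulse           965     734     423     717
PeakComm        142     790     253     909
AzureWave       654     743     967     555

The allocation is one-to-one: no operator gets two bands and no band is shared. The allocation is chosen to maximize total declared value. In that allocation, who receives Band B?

Optimal: Solara→Band F ($919M), Pulse→Band G ($965M), PeakComm→Band A ($909M), AzureWave→Band B ($743M) — total 919+965+909+743 = $3536M.
Max-entry greedy (repeatedly take the single best remaining cell) gives $3206M, worse by 330.
Every other assignment is strictly worse.
AzureWave's own top band is Band F ($967M), but forcing AzureWave→Band F and reassigning the rest optimally gives only $3253M — worse by 283.

AzureWave receives Band B.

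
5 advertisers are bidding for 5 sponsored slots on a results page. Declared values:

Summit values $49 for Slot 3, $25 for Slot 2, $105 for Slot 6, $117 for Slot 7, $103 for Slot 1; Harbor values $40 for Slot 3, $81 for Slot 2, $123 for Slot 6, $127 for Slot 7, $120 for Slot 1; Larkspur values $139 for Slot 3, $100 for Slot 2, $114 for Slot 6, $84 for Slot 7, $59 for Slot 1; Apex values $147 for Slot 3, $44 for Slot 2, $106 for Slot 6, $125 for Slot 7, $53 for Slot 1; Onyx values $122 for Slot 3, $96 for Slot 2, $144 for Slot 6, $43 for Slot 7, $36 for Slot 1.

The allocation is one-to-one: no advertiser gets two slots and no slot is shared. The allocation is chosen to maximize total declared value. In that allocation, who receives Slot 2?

Optimal: Summit→Slot 7 ($117), Harbor→Slot 1 ($120), Larkspur→Slot 2 ($100), Apex→Slot 3 ($147), Onyx→Slot 6 ($144) — total 117+120+100+147+144 = $628.
Column-greedy (each slot in turn goes to its best remaining advertiser) gives $621, worse by 7.
No other one-to-one assignment exceeds $628.
Larkspur's own top slot is Slot 3 ($139), but forcing Larkspur→Slot 3 and reassigning the rest optimally gives only $592 — worse by 36.

Larkspur receives Slot 2.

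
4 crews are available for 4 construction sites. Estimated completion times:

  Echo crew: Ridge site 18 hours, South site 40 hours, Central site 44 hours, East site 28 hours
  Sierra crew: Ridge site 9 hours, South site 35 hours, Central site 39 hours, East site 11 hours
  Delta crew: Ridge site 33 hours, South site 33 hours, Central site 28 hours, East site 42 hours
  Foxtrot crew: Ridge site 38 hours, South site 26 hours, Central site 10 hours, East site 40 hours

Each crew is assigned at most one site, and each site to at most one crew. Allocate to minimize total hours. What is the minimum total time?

Minimum total: 72 hours

Optimal: Echo crew→Ridge site (18 hours), Sierra crew→East site (11 hours), Delta crew→South site (33 hours), Foxtrot crew→Central site (10 hours) — total 18+11+33+10 = 72 hours.
Row-greedy (each crew in turn takes its cheapest remaining site) gives 83 hours, worse by 11.
Swapping Sierra crew↔Delta crew (Sierra crew→South site 35 hours, Delta crew→East site 42 hours) adds 33.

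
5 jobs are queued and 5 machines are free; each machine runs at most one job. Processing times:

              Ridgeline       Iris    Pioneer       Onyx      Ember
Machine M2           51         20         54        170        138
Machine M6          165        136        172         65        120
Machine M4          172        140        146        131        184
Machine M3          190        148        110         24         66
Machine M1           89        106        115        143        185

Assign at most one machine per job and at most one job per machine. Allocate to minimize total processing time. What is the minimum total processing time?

Optimal: Ridgeline→Machine M1 (89 min), Iris→Machine M2 (20 min), Pioneer→Machine M4 (146 min), Onyx→Machine M6 (65 min), Ember→Machine M3 (66 min) — total 89+20+146+65+66 = 386 min.
Row-greedy (each job in turn takes its cheapest remaining machine) gives 516 min, worse by 130.
Every other assignment is strictly worse.

Min total: 386 min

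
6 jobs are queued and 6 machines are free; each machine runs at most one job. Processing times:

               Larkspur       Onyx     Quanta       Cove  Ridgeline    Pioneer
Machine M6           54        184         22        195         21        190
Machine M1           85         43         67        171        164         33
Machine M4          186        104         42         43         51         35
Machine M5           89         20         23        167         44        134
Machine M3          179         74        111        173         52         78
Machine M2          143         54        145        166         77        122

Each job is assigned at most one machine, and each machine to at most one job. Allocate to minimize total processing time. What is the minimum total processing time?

Min total: 259 min

Optimal: Larkspur→Machine M6 (54 min), Onyx→Machine M2 (54 min), Quanta→Machine M5 (23 min), Cove→Machine M4 (43 min), Ridgeline→Machine M3 (52 min), Pioneer→Machine M1 (33 min) — total 54+54+23+43+52+33 = 259 min.
Column-greedy (each machine in turn goes to its cheapest remaining job) gives 432 min, worse by 173.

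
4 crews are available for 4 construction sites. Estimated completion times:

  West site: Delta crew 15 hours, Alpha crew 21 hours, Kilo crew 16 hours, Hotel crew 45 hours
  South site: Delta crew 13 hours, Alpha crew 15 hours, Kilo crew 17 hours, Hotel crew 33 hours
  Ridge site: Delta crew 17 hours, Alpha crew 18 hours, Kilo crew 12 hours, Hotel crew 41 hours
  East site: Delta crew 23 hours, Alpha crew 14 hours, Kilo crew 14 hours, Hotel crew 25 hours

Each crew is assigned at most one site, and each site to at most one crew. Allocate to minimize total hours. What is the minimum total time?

Optimal: Delta crew→West site (15 hours), Alpha crew→South site (15 hours), Kilo crew→Ridge site (12 hours), Hotel crew→East site (25 hours) — total 15+15+12+25 = 67 hours.
Every other assignment is strictly worse.

Min total: 67 hours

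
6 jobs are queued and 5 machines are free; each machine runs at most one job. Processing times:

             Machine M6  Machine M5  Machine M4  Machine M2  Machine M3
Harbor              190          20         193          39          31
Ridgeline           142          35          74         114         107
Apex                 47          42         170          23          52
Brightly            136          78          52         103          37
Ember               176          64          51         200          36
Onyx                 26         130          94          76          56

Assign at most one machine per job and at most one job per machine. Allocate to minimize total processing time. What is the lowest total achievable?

Optimal: Onyx→Machine M6 (26 min), Harbor→Machine M5 (20 min), Brightly→Machine M4 (52 min), Apex→Machine M2 (23 min), Ember→Machine M3 (36 min) — total 26+20+52+23+36 = 157 min.
Row-greedy (each job in turn takes its cheapest remaining machine) gives 330 min, worse by 173.
No other one-to-one assignment undercuts 157 min.

Minimum total: 157 min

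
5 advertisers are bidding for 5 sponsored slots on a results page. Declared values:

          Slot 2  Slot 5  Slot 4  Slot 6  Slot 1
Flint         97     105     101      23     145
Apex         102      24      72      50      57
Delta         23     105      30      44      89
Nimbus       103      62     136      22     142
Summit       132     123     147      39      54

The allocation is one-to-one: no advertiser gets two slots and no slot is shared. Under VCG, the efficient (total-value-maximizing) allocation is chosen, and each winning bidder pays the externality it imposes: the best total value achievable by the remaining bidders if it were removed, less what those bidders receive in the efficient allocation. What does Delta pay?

Efficient allocation: Flint→Slot 1 ($145), Apex→Slot 6 ($50), Delta→Slot 5 ($105), Nimbus→Slot 4 ($136), Summit→Slot 2 ($132); total welfare W = $568.
Delta receives Slot 5 at value $105, so the others get W − 105 = $463.
Without Delta: best allocation of the remaining 4 bidders over all 5 slots is Flint→Slot 1 ($145), Apex→Slot 2 ($102), Nimbus→Slot 4 ($136), Summit→Slot 5 ($123), total $506.
VCG payment = (others' best without Delta) − (others' welfare with Delta) = 506 − 463 = $43.

Delta pays $43.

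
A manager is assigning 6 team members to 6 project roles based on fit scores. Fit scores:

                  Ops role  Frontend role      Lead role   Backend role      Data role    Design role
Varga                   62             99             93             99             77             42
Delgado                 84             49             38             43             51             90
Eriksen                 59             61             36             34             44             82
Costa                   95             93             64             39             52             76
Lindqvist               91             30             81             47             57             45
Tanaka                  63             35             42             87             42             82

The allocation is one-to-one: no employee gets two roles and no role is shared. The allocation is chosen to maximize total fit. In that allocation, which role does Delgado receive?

This is a one-to-one assignment (maximum-weight bipartite matching).
Optimal: Varga→Data role (77 pts), Delgado→Ops role (84 pts), Eriksen→Design role (82 pts), Costa→Frontend role (93 pts), Lindqvist→Lead role (81 pts), Tanaka→Backend role (87 pts) — total 77+84+82+93+81+87 = 504 pts.
Next-best assignment: Varga→Lead role, Delgado→Design role, Eriksen→Data role, Costa→Frontend role, Lindqvist→Ops role, Tanaka→Backend role = 498 pts.
Swapping Eriksen↔Tanaka (Eriksen→Backend role 34 pts, Tanaka→Design role 82 pts) loses 53.
No other one-to-one assignment exceeds 504 pts.
Delgado's own top role is Design role (90 pts), but forcing Delgado→Design role and reassigning the rest optimally gives only 498 pts — worse by 6.

Delgado receives Ops role.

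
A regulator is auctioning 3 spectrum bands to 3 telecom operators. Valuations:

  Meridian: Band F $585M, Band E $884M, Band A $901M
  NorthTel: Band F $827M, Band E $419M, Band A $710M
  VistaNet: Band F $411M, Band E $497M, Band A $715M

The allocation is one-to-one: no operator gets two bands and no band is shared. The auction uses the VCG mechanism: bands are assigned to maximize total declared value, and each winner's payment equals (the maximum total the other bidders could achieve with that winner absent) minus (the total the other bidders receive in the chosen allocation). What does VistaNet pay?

Efficient allocation: Meridian→Band E ($884M), NorthTel→Band F ($827M), VistaNet→Band A ($715M); total welfare W = $2426M.
VistaNet receives Band A at value $715M, so the others get W − 715 = $1711M.
Without VistaNet: best allocation of the remaining 2 bidders over all 3 bands is Meridian→Band A ($901M), NorthTel→Band F ($827M), total $1728M.
VCG payment = (others' best without VistaNet) − (others' welfare with VistaNet) = 1728 − 1711 = $17M.

VistaNet pays $17M.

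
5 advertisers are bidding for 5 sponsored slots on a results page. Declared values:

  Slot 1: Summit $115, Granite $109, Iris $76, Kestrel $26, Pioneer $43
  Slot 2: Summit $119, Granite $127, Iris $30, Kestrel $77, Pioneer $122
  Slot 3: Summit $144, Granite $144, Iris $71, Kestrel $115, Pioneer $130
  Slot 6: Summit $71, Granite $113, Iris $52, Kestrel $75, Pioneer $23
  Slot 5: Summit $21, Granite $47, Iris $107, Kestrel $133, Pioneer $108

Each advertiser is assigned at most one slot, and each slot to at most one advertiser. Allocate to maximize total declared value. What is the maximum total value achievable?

Max total: $588

Optimal: Summit→Slot 3 ($144), Granite→Slot 6 ($113), Iris→Slot 1 ($76), Kestrel→Slot 5 ($133), Pioneer→Slot 2 ($122) — total 144+113+76+133+122 = $588.
Max-entry greedy (repeatedly take the single best remaining cell) gives $503, worse by 85.
Next-best assignment: Summit→Slot 1, Granite→Slot 6, Iris→Slot 5, Kestrel→Slot 3, Pioneer→Slot 2 = $572.
Checked against all permutations: $588 is optimal.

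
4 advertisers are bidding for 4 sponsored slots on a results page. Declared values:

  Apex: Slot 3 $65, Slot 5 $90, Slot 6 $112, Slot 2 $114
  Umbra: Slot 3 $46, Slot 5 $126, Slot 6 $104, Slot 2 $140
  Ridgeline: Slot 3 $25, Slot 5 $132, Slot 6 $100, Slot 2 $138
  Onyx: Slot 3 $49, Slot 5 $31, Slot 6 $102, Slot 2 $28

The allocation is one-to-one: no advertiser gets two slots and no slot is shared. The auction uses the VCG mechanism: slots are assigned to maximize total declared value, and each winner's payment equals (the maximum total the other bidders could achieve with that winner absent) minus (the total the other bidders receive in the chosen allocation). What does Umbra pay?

Umbra pays $49.

Efficient allocation: Apex→Slot 3 ($65), Umbra→Slot 2 ($140), Ridgeline→Slot 5 ($132), Onyx→Slot 6 ($102); total welfare W = $439.
Umbra receives Slot 2 at value $140, so the others get W − 140 = $299.
Without Umbra: best allocation of the remaining 3 bidders over all 4 slots is Apex→Slot 2 ($114), Ridgeline→Slot 5 ($132), Onyx→Slot 6 ($102), total $348.
VCG payment = (others' best without Umbra) − (others' welfare with Umbra) = 348 − 299 = $49.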